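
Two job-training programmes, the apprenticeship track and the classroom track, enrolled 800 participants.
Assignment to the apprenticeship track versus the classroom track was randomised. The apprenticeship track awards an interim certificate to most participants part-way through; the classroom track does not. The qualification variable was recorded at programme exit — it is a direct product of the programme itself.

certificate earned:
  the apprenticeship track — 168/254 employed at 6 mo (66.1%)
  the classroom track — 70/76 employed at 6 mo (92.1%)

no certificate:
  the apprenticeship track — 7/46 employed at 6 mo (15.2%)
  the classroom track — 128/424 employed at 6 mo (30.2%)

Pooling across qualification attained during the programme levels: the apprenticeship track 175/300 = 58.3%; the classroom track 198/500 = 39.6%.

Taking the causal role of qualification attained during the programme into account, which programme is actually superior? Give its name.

The stratified and pooled comparisons disagree (the classroom track wins within each qualification attained during the programme; the apprenticeship track wins overall), so the answer turns on the causal role of qualification attained during the programme.
Because the programme influences qualification attained during the programme, qualification attained during the programme is a post-treatment mediator, not a confounder. Stratifying on it would bias the estimate; the causal effect is the crude pooled difference.
Pooled: the apprenticeship track 58.3% vs the classroom track 39.6%; the apprenticeship track is higher overall.

the apprenticeship track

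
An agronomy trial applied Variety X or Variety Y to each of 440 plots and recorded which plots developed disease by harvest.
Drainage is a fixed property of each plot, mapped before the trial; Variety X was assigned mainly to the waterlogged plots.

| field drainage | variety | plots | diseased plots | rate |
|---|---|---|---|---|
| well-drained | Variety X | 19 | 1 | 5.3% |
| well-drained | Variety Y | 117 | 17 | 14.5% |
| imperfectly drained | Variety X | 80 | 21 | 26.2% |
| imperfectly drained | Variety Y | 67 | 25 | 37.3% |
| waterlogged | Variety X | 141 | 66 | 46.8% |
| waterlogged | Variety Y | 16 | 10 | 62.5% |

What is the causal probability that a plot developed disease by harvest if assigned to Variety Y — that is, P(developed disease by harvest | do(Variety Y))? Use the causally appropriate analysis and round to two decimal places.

0.39

Field drainage is set before the variety has any effect — it is not caused by the variety — and it independently drives the outcome. That makes it a confounder, so the causal comparison is within field drainage levels.
Standardising Variety Y to the population field drainage mix: 0.309·17/117 + 0.334·25/67 + 0.357·10/16 = 0.393.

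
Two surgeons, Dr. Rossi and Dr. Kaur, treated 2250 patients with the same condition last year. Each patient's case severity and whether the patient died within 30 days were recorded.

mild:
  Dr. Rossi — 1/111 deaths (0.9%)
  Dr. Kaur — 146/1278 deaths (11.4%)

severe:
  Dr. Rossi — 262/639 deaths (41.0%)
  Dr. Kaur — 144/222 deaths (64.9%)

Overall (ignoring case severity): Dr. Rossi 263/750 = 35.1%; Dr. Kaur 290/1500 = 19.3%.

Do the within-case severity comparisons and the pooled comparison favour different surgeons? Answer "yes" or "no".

yes

Within each case severity level (mild 0.9% vs 11.4%; severe 41.0% vs 64.9%), Dr. Rossi has the lower rate every time. Pooled: 35.1% vs 19.3% — Dr. Kaur has the lower rate overall. The two comparisons disagree.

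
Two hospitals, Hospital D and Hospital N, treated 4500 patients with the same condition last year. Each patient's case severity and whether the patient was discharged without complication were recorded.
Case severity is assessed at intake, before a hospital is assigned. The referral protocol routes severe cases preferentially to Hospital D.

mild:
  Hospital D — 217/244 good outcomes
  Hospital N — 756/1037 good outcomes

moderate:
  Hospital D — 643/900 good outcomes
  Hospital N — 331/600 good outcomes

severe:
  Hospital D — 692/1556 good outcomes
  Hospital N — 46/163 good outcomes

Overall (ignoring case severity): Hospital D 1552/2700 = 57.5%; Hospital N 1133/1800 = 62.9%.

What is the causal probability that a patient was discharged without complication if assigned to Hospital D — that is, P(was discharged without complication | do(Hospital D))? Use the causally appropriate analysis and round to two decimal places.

0.66

The case severity-specific comparison favours Hospital D throughout, but the pooled figures favour Hospital N. The question is whether to condition on case severity.
The imbalance in case severity arose from how patients were allocated, not from anything the hospital did; and case severity independently affects the outcome. The pooled gap is confounded — condition on case severity.
Standardising Hospital D to the population case severity mix: 0.285·217/244 + 0.333·643/900 + 0.382·692/1556 = 0.661.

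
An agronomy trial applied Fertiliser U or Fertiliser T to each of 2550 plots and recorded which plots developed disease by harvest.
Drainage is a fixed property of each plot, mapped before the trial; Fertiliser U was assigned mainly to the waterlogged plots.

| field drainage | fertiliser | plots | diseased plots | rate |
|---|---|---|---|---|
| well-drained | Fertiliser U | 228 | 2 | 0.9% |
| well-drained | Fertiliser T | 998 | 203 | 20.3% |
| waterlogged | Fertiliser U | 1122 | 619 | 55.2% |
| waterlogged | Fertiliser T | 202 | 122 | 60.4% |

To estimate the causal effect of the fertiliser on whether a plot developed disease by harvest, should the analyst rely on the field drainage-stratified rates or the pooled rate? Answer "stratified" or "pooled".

Here field drainage is a common cause — it drives both which fertiliser a case falls under and the outcome. The crude comparison mixes populations; the stratum-specific rates are the causally relevant ones.
Within each level — well-drained: 0.9% vs 20.3%; waterlogged: 55.2% vs 60.4% — Fertiliser U is lower every time.

stratified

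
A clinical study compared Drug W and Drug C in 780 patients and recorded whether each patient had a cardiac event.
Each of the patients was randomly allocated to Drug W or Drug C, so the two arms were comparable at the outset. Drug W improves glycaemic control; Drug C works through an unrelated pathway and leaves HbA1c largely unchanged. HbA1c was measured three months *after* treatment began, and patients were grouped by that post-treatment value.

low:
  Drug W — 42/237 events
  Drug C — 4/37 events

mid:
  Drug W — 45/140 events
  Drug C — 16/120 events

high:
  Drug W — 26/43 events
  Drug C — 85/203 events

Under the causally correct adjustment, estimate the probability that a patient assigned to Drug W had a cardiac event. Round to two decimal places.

0.27

Within every HbA1c level Drug C has the lower rate, yet pooled Drug W does — Simpson's reversal.
Stratifying would compare drugs among patients the drugs themselves sorted into HbA1c groups — a form of selection on an intermediate. The unconditioned pooled rates give the total causal effect.
So P(outcome | do(Drug W)) is just the pooled rate for Drug W: 113/420 = 0.269.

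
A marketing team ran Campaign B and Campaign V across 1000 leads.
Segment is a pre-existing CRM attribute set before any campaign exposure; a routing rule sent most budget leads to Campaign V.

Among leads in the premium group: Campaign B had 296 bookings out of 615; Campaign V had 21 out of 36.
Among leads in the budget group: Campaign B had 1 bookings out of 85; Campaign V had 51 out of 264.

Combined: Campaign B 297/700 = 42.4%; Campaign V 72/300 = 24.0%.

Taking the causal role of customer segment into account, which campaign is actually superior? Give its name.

Campaign V is higher inside every customer segment stratum but Campaign B is higher in aggregate. Whether to stratify depends on how customer segment relates to the campaign.
Nothing the campaign does changes customer segment; the imbalance is an allocation artefact. With customer segment also predicting the outcome, the pooled figure is confounded, and the within-stratum comparison is the causal one.
Within each level — premium: 48.1% vs 58.3%; budget: 1.2% vs 19.3% — Campaign V is higher every time.

Campaign V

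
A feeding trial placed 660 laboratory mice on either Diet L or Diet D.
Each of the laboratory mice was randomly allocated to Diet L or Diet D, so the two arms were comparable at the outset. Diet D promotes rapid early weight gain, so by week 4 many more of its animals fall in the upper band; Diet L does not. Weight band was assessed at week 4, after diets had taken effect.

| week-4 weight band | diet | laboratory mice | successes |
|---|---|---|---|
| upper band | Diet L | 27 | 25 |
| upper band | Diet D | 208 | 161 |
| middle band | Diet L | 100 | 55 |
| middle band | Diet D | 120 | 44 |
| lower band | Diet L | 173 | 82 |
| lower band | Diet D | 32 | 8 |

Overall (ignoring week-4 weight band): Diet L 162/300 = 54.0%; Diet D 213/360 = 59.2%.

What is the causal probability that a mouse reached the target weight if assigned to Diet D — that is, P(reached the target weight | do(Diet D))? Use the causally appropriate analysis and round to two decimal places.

Within every week-4 weight band level Diet L has the higher rate, yet pooled Diet D does — Simpson's reversal.
Week-4 weight band lies on the pathway diet → week-4 weight band → outcome, so adjusting for it blocks the indirect effect. For the total causal effect of diet, use the unadjusted pooled rates.
So P(outcome | do(Diet D)) is just the pooled rate for Diet D: 213/360 = 0.592.

0.59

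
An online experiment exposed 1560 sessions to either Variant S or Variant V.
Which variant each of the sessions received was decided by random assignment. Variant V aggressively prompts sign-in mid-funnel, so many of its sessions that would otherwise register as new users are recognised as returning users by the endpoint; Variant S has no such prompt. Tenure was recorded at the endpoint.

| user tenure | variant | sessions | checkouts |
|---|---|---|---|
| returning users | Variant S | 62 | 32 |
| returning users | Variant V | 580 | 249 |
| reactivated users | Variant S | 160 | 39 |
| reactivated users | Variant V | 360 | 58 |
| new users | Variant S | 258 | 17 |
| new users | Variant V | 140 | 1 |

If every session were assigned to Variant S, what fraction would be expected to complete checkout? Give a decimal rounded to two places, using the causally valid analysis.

Variant S is higher inside every user tenure stratum but Variant V is higher in aggregate. Whether to stratify depends on how user tenure relates to the variant.
User tenure here is a post-treatment variable shaped by the variant; conditioning on it would introduce bias rather than remove it. The overall comparison is the causal one.
So P(outcome | do(Variant S)) is just the pooled rate for Variant S: 88/480 = 0.183.

0.18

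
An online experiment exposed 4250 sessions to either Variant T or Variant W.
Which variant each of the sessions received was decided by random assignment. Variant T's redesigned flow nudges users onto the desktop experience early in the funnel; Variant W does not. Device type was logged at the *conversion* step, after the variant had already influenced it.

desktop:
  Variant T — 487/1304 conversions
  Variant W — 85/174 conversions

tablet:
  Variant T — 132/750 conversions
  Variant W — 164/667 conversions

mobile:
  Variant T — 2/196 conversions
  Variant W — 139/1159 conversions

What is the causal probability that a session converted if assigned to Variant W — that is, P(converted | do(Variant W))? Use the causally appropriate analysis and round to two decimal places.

0.19

The stratified and pooled comparisons disagree (Variant W wins within each device type; Variant T wins overall), so the answer turns on the causal role of device type.
Device type lies on the pathway variant → device type → outcome, so adjusting for it blocks the indirect effect. For the total causal effect of variant, use the unadjusted pooled rates.
So P(outcome | do(Variant W)) is just the pooled rate for Variant W: 388/2000 = 0.194.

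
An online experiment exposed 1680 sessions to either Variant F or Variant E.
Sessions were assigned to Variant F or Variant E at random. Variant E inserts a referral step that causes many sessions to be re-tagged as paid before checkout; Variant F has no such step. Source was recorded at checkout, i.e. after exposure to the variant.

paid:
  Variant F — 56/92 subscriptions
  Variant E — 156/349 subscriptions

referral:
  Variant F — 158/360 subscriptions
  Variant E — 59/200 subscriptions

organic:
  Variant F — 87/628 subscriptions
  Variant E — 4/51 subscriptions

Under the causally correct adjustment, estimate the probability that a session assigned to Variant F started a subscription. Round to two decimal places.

0.28

Because the variant influences traffic source, traffic source is a post-treatment mediator, not a confounder. Stratifying on it would bias the estimate; the causal effect is the crude pooled difference.
So P(outcome | do(Variant F)) is just the pooled rate for Variant F: 301/1080 = 0.279.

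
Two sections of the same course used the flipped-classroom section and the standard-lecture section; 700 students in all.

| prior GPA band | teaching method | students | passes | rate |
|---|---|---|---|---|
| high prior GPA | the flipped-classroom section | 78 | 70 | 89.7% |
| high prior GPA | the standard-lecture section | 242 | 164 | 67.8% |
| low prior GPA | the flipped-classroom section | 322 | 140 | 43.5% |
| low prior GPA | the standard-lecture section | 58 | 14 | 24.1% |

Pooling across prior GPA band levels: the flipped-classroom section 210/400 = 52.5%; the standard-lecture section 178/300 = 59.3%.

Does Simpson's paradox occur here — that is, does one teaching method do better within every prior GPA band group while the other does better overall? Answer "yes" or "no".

yes

Within each prior GPA band level (high prior GPA 89.7% vs 67.8%; low prior GPA 43.5% vs 24.1%), the flipped-classroom section has the higher rate every time. Pooled: 52.5% vs 59.3% — the standard-lecture section has the higher rate overall. The two comparisons disagree.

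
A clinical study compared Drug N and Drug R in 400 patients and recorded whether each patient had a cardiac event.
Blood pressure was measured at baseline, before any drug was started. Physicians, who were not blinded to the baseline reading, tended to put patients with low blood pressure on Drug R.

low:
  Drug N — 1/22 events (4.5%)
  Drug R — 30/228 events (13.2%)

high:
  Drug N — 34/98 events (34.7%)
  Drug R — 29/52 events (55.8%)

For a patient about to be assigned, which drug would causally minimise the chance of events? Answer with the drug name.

The imbalance in blood pressure arose from how patients were allocated, not from anything the drug did; and blood pressure independently affects the outcome. The pooled gap is confounded — condition on blood pressure.
Within each level — low: 4.5% vs 13.2%; high: 34.7% vs 55.8% — Drug N is lower every time.

Drug N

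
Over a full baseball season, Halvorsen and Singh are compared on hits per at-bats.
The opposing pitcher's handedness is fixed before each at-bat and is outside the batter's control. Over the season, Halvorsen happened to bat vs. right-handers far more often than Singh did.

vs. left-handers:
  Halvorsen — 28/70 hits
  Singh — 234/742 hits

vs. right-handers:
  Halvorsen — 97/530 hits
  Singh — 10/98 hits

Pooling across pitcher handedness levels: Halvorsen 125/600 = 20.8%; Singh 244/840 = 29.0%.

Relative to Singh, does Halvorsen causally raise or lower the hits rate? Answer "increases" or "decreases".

Halvorsen is higher inside every pitcher handedness stratum but Singh is higher in aggregate. Whether to stratify depends on how pitcher handedness relates to the player.
Nothing the player does changes pitcher handedness; the imbalance is an allocation artefact. With pitcher handedness also predicting the outcome, the pooled figure is confounded, and the within-stratum comparison is the causal one.
Within each level — vs. left-handers: 40.0% vs 31.5%; vs. right-handers: 18.3% vs 10.2% — Halvorsen is higher every time.

increases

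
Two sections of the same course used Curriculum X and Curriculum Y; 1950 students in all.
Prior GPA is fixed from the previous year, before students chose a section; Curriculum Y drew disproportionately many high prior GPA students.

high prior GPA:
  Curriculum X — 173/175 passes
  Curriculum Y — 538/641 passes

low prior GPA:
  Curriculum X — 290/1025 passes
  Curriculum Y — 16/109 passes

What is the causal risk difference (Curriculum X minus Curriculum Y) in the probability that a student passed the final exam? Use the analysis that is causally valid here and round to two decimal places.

The prior GPA band-specific comparison favours Curriculum X throughout, but the pooled figures favour Curriculum Y. The question is whether to condition on prior GPA band.
Prior GPA band satisfies the back-door criterion: it is not a descendant of the teaching method, and it blocks the spurious path from teaching method to outcome. Adjusting for it (i.e., using the within-prior GPA band rates) gives the causal effect.
Adjusting over the population distribution of prior GPA band: 0.418·(0.989−0.839) + 0.582·(0.283−0.147) = +0.142.

+0.14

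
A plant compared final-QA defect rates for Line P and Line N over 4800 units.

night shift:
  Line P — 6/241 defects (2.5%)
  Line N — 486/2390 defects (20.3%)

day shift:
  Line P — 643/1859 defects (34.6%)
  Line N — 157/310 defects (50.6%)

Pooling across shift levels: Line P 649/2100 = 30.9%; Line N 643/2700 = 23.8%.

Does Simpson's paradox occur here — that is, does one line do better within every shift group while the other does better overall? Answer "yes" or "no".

Within each shift level (night shift 2.5% vs 20.3%; day shift 34.6% vs 50.6%), Line P has the lower rate every time. Pooled: 30.9% vs 23.8% — Line N has the lower rate overall. The two comparisons disagree.

yes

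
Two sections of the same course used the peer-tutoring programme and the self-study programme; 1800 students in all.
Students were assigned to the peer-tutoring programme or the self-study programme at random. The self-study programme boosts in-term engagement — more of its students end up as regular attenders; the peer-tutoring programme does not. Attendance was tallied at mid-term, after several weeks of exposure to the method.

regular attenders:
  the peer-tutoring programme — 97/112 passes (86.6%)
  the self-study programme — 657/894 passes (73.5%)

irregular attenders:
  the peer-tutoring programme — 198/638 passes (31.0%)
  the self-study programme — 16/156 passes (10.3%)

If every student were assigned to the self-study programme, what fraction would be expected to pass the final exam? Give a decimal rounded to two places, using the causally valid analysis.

0.64

Because the teaching method influences mid-term attendance, mid-term attendance is a post-treatment mediator, not a confounder. Stratifying on it would bias the estimate; the causal effect is the crude pooled difference.
So P(outcome | do(the self-study programme)) is just the pooled rate for the self-study programme: 673/1050 = 0.641.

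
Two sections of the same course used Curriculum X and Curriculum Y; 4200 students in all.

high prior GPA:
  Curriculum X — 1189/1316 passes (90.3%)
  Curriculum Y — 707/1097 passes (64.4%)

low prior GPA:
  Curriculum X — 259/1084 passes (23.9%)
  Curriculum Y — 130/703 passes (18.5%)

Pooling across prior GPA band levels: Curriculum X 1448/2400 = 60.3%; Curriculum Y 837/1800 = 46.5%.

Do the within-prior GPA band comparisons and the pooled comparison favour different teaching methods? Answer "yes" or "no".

Within each prior GPA band level (high prior GPA 90.3% vs 64.4%; low prior GPA 23.9% vs 18.5%), Curriculum X has the higher rate every time. Pooled: 60.3% vs 46.5% — Curriculum X has the higher rate overall. They agree.

no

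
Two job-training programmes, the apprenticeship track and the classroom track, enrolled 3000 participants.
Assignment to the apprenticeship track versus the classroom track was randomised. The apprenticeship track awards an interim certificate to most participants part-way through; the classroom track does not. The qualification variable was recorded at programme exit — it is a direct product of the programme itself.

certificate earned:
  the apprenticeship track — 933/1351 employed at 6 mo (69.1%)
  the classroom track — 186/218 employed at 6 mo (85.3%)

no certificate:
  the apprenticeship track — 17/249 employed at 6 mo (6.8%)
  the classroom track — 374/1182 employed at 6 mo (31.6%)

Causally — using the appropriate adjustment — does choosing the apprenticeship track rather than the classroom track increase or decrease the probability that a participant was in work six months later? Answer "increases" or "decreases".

Qualification attained during the programme here is a post-treatment variable shaped by the programme; conditioning on it would introduce bias rather than remove it. The overall comparison is the causal one.
Pooled: the apprenticeship track 59.4% vs the classroom track 40.0%; the apprenticeship track is higher overall.

increases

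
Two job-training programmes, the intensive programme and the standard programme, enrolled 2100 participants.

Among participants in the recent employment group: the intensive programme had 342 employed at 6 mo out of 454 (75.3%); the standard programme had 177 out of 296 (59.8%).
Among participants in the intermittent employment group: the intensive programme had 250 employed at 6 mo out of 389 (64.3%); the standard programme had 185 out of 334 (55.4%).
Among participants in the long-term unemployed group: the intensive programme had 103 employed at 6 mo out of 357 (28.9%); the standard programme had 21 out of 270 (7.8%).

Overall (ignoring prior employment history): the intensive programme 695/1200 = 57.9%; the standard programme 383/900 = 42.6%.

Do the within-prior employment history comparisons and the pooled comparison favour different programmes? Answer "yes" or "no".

Within each prior employment history level (recent employment 75.3% vs 59.8%; intermittent employment 64.3% vs 55.4%; long-term unemployed 28.9% vs 7.8%), the intensive programme has the higher rate every time. Pooled: 57.9% vs 42.6% — the intensive programme has the higher rate overall. They agree.

no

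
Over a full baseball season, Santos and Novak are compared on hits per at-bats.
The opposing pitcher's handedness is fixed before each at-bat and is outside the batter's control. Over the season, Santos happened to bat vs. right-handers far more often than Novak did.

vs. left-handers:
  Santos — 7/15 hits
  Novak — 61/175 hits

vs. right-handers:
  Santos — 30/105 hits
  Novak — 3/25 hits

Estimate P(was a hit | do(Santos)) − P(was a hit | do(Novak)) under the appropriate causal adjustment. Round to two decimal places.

The pitcher handedness-specific comparison favours Santos throughout, but the pooled figures favour Novak. The question is whether to condition on pitcher handedness.
Nothing the player does changes pitcher handedness; the imbalance is an allocation artefact. With pitcher handedness also predicting the outcome, the pooled figure is confounded, and the within-stratum comparison is the causal one.
Adjusting over the population distribution of pitcher handedness: 0.594·(0.467−0.349) + 0.406·(0.286−0.120) = +0.137.

+0.14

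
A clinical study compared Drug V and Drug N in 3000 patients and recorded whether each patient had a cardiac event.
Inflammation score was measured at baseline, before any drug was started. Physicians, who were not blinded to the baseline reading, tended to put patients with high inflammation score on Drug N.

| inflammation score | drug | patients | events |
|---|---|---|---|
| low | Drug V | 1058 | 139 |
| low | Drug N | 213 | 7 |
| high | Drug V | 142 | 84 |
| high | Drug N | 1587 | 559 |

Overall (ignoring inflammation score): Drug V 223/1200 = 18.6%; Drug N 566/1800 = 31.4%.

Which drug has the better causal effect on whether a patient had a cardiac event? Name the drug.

Drug N

Since inflammation score is a pre-existing factor (not a product of the drug) and it affects the outcome on its own, it is a confounder. The stratified rates, not the pooled rate, identify the causal effect.
Within each level — low: 13.1% vs 3.3%; high: 59.2% vs 35.2% — Drug N is lower every time.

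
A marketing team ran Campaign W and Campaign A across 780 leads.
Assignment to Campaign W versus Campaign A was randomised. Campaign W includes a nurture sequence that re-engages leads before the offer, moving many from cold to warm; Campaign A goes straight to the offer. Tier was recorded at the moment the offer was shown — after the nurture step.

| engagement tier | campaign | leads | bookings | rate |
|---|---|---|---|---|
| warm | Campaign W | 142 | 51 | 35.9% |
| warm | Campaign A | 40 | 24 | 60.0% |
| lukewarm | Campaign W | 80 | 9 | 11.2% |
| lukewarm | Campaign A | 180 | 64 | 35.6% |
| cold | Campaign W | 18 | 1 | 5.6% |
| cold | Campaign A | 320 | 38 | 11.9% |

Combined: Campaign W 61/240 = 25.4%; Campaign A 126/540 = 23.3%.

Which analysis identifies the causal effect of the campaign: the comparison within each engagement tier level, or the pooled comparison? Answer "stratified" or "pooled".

Stratifying would compare campaigns among leads the campaigns themselves sorted into engagement tier groups — a form of selection on an intermediate. The unconditioned pooled rates give the total causal effect.
Pooled: Campaign W 25.4% vs Campaign A 23.3%; Campaign W is higher overall.

pooled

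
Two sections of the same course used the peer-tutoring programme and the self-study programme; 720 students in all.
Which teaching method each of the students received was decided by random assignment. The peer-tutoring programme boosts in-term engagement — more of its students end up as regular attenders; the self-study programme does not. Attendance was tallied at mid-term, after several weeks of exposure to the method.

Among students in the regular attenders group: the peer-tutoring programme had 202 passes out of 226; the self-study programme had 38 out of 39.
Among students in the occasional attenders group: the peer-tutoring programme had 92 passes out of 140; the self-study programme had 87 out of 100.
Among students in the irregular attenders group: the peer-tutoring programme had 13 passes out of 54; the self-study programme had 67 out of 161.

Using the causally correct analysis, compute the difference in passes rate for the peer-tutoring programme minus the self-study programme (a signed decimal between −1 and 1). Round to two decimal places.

Mid-term attendance here is a post-treatment variable shaped by the teaching method; conditioning on it would introduce bias rather than remove it. The overall comparison is the causal one.
The causal difference is the pooled difference: 0.731 − 0.640 = +0.091.

+0.09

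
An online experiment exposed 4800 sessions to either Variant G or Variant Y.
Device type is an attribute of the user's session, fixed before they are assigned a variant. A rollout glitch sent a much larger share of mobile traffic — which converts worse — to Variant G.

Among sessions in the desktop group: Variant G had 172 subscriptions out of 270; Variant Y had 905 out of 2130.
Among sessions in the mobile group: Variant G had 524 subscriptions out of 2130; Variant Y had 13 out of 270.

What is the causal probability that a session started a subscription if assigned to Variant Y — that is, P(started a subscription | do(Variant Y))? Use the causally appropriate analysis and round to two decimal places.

0.24

The device type-specific comparison favours Variant G throughout, but the pooled figures favour Variant Y. The question is whether to condition on device type.
Here device type is a common cause — it drives both which variant a case falls under and the outcome. The crude comparison mixes populations; the stratum-specific rates are the causally relevant ones.
Standardising Variant Y to the population device type mix: 0.500·905/2130 + 0.500·13/270 = 0.237.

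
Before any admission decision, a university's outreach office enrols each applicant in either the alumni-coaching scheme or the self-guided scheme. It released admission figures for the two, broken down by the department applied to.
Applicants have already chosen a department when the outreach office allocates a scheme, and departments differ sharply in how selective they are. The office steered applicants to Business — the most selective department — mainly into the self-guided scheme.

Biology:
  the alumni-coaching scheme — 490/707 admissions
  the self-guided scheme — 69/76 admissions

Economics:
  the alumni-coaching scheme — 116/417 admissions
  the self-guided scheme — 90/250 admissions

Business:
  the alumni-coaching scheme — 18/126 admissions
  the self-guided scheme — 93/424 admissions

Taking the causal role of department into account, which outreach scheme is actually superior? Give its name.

Nothing the outreach scheme does changes department; the imbalance is an allocation artefact. With department also predicting the outcome, the pooled figure is confounded, and the within-stratum comparison is the causal one.
Within each level — Biology: 69.3% vs 90.8%; Economics: 27.8% vs 36.0%; Business: 14.3% vs 21.9% — the self-guided scheme is higher every time.

the self-guided scheme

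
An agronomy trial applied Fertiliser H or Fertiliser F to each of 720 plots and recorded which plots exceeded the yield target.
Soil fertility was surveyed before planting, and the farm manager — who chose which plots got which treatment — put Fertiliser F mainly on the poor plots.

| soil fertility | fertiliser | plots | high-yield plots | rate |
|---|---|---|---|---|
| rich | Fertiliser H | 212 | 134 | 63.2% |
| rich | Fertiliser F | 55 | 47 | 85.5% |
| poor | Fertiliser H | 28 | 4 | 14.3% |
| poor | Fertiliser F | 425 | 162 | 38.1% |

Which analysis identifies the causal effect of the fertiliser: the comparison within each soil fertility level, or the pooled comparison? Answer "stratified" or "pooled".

Soil fertility is set before the fertiliser has any effect — it is not caused by the fertiliser — and it independently drives the outcome. That makes it a confounder, so the causal comparison is within soil fertility levels.
Within each level — rich: 63.2% vs 85.5%; poor: 14.3% vs 38.1% — Fertiliser F is higher every time.

stratified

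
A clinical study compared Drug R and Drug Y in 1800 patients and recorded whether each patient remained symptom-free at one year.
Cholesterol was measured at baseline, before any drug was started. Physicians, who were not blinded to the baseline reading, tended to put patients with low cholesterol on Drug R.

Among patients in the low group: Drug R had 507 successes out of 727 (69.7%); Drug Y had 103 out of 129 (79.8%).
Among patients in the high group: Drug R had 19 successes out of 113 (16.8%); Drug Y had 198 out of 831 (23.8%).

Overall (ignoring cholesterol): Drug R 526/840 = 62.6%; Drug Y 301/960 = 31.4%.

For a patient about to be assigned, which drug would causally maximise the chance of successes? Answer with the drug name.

Drug Y

Drug Y is higher inside every cholesterol stratum but Drug R is higher in aggregate. Whether to stratify depends on how cholesterol relates to the drug.
The imbalance in cholesterol arose from how patients were allocated, not from anything the drug did; and cholesterol independently affects the outcome. The pooled gap is confounded — condition on cholesterol.
Within each level — low: 69.7% vs 79.8%; high: 16.8% vs 23.8% — Drug Y is higher every time.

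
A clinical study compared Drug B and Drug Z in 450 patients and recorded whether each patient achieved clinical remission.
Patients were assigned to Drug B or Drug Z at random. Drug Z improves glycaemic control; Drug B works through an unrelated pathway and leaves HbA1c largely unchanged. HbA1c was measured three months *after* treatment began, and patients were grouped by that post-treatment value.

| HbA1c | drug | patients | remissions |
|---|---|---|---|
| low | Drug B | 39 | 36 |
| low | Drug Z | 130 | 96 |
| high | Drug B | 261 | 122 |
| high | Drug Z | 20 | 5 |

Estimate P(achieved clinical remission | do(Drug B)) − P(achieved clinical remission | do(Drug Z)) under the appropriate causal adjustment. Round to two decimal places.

The HbA1c-specific comparison favours Drug B throughout, but the pooled figures favour Drug Z. The question is whether to condition on HbA1c.
Because the drug influences HbA1c, HbA1c is a post-treatment mediator, not a confounder. Stratifying on it would bias the estimate; the causal effect is the crude pooled difference.
The causal difference is the pooled difference: 0.527 − 0.673 = -0.147.

-0.15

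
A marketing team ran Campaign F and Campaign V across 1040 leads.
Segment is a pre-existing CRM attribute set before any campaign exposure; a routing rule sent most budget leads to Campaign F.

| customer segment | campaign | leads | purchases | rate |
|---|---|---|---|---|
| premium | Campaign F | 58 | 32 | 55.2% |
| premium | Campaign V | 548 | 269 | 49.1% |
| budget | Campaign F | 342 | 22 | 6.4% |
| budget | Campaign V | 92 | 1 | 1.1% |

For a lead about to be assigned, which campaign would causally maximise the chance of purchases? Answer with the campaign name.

Customer segment is set before the campaign has any effect — it is not caused by the campaign — and it independently drives the outcome. That makes it a confounder, so the causal comparison is within customer segment levels.
Within each level — premium: 55.2% vs 49.1%; budget: 6.4% vs 1.1% — Campaign F is higher every time.

Campaign F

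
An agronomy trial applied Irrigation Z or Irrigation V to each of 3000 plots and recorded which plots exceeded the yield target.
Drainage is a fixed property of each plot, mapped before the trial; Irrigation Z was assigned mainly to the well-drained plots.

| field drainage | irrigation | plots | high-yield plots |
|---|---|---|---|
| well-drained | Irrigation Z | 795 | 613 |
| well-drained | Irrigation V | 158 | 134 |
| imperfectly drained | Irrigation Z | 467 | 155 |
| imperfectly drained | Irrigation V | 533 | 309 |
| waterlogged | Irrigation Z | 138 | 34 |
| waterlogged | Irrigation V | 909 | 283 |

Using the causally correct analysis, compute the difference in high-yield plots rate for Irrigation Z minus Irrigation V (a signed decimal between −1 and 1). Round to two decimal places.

-0.13

Field drainage satisfies the back-door criterion: it is not a descendant of the irrigation, and it blocks the spurious path from irrigation to outcome. Adjusting for it (i.e., using the within-field drainage rates) gives the causal effect.
Adjusting over the population distribution of field drainage: 0.318·(0.771−0.848) + 0.333·(0.332−0.580) + 0.349·(0.246−0.311) = -0.130.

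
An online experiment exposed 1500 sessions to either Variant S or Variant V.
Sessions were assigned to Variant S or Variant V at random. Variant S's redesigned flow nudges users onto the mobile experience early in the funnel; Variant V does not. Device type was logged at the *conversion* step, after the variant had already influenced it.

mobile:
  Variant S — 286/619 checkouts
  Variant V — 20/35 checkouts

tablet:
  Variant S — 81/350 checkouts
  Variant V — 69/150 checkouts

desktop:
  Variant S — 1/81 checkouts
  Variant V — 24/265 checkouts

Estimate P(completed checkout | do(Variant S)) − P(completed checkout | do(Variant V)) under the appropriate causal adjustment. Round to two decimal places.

The stratified and pooled comparisons disagree (Variant V wins within each device type; Variant S wins overall), so the answer turns on the causal role of device type.
Because the variant influences device type, device type is a post-treatment mediator, not a confounder. Stratifying on it would bias the estimate; the causal effect is the crude pooled difference.
The causal difference is the pooled difference: 0.350 − 0.251 = +0.099.

+0.10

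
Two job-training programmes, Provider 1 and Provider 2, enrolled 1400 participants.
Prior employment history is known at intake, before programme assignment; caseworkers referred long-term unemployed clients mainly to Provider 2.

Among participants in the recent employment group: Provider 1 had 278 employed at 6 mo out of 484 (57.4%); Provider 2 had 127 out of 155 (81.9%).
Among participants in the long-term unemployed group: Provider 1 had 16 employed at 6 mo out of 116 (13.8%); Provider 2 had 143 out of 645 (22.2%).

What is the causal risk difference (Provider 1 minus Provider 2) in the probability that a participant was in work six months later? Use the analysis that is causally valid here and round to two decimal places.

-0.16

Within every prior employment history level Provider 2 has the higher rate, yet pooled Provider 1 does — Simpson's reversal.
Prior employment history satisfies the back-door criterion: it is not a descendant of the programme, and it blocks the spurious path from programme to outcome. Adjusting for it (i.e., using the within-prior employment history rates) gives the causal effect.
Adjusting over the population distribution of prior employment history: 0.456·(0.574−0.819) + 0.544·(0.138−0.222) = -0.157.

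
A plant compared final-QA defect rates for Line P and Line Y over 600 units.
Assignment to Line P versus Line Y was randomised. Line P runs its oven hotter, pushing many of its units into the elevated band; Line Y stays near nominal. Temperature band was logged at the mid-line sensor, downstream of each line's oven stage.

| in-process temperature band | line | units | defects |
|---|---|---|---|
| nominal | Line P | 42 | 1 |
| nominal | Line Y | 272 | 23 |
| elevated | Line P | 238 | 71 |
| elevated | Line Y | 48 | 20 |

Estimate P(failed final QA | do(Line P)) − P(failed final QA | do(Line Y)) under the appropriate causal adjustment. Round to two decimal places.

The stratified and pooled comparisons disagree (Line P wins within each in-process temperature band; Line Y wins overall), so the answer turns on the causal role of in-process temperature band.
In-process temperature band is recorded after the line and is itself shifted by it — it sits on the causal path from line to outcome. Conditioning on a mediator would strip out part of the effect we want; the pooled comparison gives the total causal effect.
The causal difference is the pooled difference: 0.257 − 0.134 = +0.123.

+0.12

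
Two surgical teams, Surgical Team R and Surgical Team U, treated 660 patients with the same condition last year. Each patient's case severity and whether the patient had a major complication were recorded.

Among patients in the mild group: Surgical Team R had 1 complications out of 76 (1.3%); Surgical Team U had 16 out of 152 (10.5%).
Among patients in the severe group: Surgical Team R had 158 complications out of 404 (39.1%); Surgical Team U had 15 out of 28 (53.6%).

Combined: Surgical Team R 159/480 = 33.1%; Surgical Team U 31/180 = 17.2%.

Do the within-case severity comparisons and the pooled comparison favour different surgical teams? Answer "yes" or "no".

Within each case severity level (mild 1.3% vs 10.5%; severe 39.1% vs 53.6%), Surgical Team R has the lower rate every time. Pooled: 33.1% vs 17.2% — Surgical Team U has the lower rate overall. The two comparisons disagree.

yes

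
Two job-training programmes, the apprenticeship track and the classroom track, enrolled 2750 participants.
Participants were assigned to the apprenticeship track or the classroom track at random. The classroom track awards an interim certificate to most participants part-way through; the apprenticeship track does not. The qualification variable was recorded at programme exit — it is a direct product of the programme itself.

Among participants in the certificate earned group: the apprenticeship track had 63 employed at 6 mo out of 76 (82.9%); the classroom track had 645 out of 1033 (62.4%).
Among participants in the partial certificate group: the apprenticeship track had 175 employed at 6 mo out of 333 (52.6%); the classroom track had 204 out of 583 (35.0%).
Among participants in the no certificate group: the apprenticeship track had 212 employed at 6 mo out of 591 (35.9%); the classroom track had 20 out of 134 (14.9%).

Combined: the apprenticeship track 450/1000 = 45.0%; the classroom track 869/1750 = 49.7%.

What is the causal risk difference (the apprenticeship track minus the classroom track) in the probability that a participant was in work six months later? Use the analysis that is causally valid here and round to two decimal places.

-0.05

The stratified and pooled comparisons disagree (the apprenticeship track wins within each qualification attained during the programme; the classroom track wins overall), so the answer turns on the causal role of qualification attained during the programme.
Because the programme influences qualification attained during the programme, qualification attained during the programme is a post-treatment mediator, not a confounder. Stratifying on it would bias the estimate; the causal effect is the crude pooled difference.
The causal difference is the pooled difference: 0.450 − 0.497 = -0.047.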